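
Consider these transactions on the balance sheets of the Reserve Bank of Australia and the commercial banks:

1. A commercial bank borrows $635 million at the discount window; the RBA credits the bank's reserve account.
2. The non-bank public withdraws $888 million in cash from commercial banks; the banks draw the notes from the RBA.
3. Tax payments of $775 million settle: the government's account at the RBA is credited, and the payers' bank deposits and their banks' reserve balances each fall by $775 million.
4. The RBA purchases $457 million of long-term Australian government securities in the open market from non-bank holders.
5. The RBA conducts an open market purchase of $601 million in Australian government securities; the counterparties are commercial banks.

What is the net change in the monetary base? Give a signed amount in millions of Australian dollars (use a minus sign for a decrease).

RBA balance sheet:
  Assets:      Securities +$1058M, Loans to banks +$635M
  Liabilities: Bank reserves +$30M, Currency in circulation +$888M, Government deposits +$775M
Monetary base = currency + reserves: +$888M + (+$30M) = +$918 million.

+$918 million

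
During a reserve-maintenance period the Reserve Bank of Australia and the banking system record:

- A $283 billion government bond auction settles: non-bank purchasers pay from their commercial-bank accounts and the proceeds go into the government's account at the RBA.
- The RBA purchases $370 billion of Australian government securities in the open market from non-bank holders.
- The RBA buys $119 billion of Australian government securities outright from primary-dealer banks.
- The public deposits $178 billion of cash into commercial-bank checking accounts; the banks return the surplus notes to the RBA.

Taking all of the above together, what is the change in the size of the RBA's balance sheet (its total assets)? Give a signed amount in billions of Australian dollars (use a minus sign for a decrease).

+$489 billion

RBA balance sheet:
  Assets:      Securities +$489B
  Liabilities: Bank reserves +$384B, Currency in circulation −$178B, Government deposits +$283B
Change in total RBA assets = +$489 billion.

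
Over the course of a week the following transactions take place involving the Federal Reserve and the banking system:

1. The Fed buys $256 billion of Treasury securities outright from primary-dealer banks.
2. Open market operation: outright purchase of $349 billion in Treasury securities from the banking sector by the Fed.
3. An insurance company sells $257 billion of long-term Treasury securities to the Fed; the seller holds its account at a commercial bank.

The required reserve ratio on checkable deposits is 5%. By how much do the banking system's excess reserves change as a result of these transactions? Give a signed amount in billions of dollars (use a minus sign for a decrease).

OMO purchase (from banks) $256 billion: reserves +$256B, deposits 0.
OMO purchase (from banks) $349 billion: reserves +$349B, deposits 0.
Asset purchase (from non-banks) $257 billion: reserves +$257B, deposits +$257B.
Totals: Δreserves = +$862B, Δdeposits = +$257B.
Δrequired reserves = 5% × +$257B = +$12.85B.
Δexcess reserves = Δreserves − Δrequired = +$862B − (+$12.85B) = +$849.15 billion.

+$849.15 billion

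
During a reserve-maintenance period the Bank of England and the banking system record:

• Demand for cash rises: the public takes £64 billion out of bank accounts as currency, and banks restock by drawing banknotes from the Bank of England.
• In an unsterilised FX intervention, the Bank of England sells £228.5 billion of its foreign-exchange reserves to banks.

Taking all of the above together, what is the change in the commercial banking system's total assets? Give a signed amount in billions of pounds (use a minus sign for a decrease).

-£64 billion

Currency withdrawal £64 billion: bank balance sheets shrink → −£64B.
FX sale £228.5 billion: just an asset swap on bank balance sheets → 0.
Net: −64 + 0 = -£64 billion.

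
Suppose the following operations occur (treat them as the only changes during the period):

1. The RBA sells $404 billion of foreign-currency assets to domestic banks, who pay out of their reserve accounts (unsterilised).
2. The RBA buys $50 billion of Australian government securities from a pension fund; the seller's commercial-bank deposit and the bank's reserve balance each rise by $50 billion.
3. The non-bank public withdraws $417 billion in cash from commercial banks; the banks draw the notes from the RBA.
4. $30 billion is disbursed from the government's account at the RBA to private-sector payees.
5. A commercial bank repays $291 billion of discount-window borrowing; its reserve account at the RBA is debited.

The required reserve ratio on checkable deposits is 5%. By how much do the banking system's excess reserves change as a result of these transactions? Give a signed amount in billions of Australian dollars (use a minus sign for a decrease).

-$1015.15 billion

FX sale $404 billion: reserves −$404B, deposits 0.
Asset purchase (from non-banks) $50 billion: reserves +$50B, deposits +$50B.
Currency withdrawal $417 billion: reserves −$417B, deposits −$417B.
Government spending $30 billion: reserves +$30B, deposits +$30B.
Discount-window repayment $291 billion: reserves −$291B, deposits 0.
Totals: Δreserves = −$1032B, Δdeposits = −$337B.
Δrequired reserves = 5% × −$337B = −$16.85B.
Δexcess reserves = Δreserves − Δrequired = −$1032B − (−$16.85B) = -$1015.15 billion.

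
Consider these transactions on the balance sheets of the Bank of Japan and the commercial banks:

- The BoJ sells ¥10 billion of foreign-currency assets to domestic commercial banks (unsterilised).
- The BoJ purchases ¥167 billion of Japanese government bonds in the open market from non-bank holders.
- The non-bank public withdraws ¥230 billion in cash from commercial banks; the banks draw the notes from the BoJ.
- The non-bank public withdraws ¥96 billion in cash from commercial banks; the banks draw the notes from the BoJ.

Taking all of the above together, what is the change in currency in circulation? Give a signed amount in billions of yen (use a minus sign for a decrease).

FX sale ¥10 billion: no currency enters or leaves circulation → 0.
Asset purchase (from non-banks) ¥167 billion: no currency enters or leaves circulation → 0.
Currency withdrawal ¥230 billion: notes leave the central bank → +¥230B.
Currency withdrawal ¥96 billion: notes leave the central bank → +¥96B.
Net: 0 + 0 + 230 + 96 = +¥326 billion.

+¥326 billion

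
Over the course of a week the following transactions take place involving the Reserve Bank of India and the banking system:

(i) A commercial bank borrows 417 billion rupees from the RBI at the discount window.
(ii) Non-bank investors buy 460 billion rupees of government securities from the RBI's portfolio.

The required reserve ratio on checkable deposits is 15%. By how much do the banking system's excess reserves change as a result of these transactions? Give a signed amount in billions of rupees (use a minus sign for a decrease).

Discount-window loan 417 billion rupees: reserves +417B, deposits 0.
Asset sale (to non-banks) 460 billion rupees: reserves −460B, deposits −460B.
Totals: Δreserves = −43B, Δdeposits = −460B.
Δrequired reserves = 15% × −460B = −69B.
Δexcess reserves = Δreserves − Δrequired = −43B − (−69B) = +26 billion.

+26 billion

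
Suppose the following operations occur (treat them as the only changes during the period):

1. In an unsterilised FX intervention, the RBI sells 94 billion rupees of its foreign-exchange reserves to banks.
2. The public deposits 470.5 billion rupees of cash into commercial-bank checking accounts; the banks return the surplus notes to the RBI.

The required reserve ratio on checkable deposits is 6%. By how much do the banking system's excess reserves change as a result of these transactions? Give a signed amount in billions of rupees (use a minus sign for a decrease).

+348.27 billion

FX sale 94 billion rupees: reserves −94B, deposits 0.
Currency deposit 470.5 billion rupees: reserves +470.5B, deposits +470.5B.
Totals: Δreserves = +376.5B, Δdeposits = +470.5B.
Δrequired reserves = 6% × +470.5B = +28.23B.
Δexcess reserves = Δreserves − Δrequired = +376.5B − (+28.23B) = +348.27 billion.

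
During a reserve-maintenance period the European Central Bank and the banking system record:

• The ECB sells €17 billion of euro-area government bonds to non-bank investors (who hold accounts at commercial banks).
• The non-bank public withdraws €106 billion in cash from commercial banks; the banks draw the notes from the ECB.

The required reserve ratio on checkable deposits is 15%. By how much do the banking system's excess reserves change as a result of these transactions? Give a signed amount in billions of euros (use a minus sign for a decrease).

-€104.55 billion

Asset sale (to non-banks) €17 billion: reserves −€17B, deposits −€17B.
Currency withdrawal €106 billion: reserves −€106B, deposits −€106B.
Totals: Δreserves = −€123B, Δdeposits = −€123B.
Δrequired reserves = 15% × −€123B = −€18.45B.
Δexcess reserves = Δreserves − Δrequired = −€123B − (−€18.45B) = -€104.55 billion.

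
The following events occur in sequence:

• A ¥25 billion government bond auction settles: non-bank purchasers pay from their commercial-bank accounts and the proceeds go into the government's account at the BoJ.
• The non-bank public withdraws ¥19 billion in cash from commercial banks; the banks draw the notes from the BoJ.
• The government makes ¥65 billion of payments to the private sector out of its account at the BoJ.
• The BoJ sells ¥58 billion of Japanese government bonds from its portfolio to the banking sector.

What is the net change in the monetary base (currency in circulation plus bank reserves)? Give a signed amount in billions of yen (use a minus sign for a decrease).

-¥18 billion

Government account inflow ¥25 billion: reserves shift to a non-base liability → −¥25B.
Currency withdrawal ¥19 billion: just a shift between currency and reserves — both are base money → 0.
Government spending ¥65 billion: a non-base liability converts back to reserves → +¥65B.
OMO sale (to banks) ¥58 billion: BoJ balance sheet contracts → −¥58B.
Net: −25 + 0 + 65 − 58 = -¥18 billion.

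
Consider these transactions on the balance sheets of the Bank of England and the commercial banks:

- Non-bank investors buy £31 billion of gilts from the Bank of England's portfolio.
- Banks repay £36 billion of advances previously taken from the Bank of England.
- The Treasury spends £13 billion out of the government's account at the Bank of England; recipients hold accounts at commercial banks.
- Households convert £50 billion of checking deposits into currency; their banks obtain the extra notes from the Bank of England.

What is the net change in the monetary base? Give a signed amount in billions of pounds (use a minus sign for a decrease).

Asset sale (to non-banks) £31 billion: Bank of England balance sheet contracts → −£31B.
Discount-window repayment £36 billion: Bank of England balance sheet contracts → −£36B.
Government spending £13 billion: a non-base liability converts back to reserves → +£13B.
Currency withdrawal £50 billion: just a shift between currency and reserves — both are base money → 0.
Net: −31 − 36 + 13 + 0 = -£54 billion.

-£54 billion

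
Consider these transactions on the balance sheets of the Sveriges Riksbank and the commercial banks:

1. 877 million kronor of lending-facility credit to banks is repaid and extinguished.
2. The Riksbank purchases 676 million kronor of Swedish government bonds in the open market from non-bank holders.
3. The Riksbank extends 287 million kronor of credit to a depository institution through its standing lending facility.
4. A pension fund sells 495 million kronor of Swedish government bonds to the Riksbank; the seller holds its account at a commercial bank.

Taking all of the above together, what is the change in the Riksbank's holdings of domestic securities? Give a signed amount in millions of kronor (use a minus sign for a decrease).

+1171 million

Riksbank balance sheet:
  Assets:      Securities +1171M, Loans to banks −590M
  Liabilities: Bank reserves +581M
So the change in the Riksbank's holdings of domestic securities is +1171 million.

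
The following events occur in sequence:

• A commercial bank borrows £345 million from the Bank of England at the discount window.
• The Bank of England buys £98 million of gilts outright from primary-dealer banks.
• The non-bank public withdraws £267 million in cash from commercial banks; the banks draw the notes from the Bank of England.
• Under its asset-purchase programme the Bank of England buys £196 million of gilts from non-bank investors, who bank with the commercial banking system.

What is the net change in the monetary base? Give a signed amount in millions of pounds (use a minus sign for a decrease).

+£639 million

Bank of England balance sheet:
  Assets:      Securities +£294M, Loans to banks +£345M
  Liabilities: Bank reserves +£372M, Currency in circulation +£267M
Monetary base = currency + reserves: +£267M + (+£372M) = +£639 million.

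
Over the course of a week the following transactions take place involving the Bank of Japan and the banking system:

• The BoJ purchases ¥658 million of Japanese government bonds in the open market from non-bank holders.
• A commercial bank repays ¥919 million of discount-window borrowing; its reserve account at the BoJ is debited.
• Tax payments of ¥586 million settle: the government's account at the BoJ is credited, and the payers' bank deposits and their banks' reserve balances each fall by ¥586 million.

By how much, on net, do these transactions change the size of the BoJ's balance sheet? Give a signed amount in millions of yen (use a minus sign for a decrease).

BoJ balance sheet:
  Assets:      Securities +¥658M, Loans to banks −¥919M
  Liabilities: Bank reserves −¥847M, Government deposits +¥586M
Change in total BoJ assets = -¥261 million.

-¥261 million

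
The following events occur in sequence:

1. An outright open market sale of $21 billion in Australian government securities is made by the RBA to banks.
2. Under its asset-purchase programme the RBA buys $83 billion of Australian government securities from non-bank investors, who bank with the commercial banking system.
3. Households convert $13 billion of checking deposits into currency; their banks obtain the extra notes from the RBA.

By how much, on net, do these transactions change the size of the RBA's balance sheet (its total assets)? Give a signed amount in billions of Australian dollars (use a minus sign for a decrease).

OMO sale (to banks) $21 billion: an RBA asset is shed → −$21B.
Asset purchase (from non-banks) $83 billion: an RBA asset is acquired → +$83B.
Currency withdrawal $13 billion: only the composition of liabilities changes → 0.
Net: −21 + 83 + 0 = +$62 billion.

+$62 billion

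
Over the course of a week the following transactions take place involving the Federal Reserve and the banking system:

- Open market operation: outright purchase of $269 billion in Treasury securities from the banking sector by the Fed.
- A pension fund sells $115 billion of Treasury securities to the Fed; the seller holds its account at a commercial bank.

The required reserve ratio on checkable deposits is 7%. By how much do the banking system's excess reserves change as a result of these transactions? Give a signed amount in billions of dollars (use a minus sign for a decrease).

OMO purchase (from banks) $269 billion: reserves +$269B, deposits 0.
Asset purchase (from non-banks) $115 billion: reserves +$115B, deposits +$115B.
Totals: Δreserves = +$384B, Δdeposits = +$115B.
Δrequired reserves = 7% × +$115B = +$8.05B.
Δexcess reserves = Δreserves − Δrequired = +$384B − (+$8.05B) = +$375.95 billion.

+$375.95 billion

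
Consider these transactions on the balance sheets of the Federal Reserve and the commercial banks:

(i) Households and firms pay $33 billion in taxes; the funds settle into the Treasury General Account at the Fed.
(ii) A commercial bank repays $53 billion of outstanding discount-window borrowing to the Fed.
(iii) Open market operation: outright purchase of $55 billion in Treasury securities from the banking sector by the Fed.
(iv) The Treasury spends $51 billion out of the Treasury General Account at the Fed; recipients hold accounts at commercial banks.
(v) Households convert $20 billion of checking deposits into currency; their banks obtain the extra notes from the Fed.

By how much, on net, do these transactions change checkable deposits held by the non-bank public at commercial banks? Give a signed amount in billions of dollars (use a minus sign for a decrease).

-$2 billion

Government account inflow $33 billion: non-bank counterparties' bank balances fall → −$33B.
Discount-window repayment $53 billion: the counterparty is a bank, so public deposits are unchanged → 0.
OMO purchase (from banks) $55 billion: the counterparty is a bank, so public deposits are unchanged → 0.
Government spending $51 billion: non-bank counterparties' bank balances rise → +$51B.
Currency withdrawal $20 billion: non-bank counterparties' bank balances fall → −$20B.
Net: −33 + 0 + 0 + 51 − 20 = -$2 billion.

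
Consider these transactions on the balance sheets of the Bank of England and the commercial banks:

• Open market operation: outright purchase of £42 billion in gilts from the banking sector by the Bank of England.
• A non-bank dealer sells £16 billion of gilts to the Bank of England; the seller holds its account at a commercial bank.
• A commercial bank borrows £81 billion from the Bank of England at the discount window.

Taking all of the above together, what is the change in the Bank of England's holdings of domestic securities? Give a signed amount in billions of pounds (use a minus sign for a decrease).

+£58 billion

Bank of England balance sheet:
  Assets:      Securities +£58B, Loans to banks +£81B
  Liabilities: Bank reserves +£139B
Commercial banking system:
  Assets:      Reserves at CB +£139B, Securities −£42B
  Liabilities: Checkable deposits +£16B, Borrowings from CB +£81B
So the change in the Bank of England's holdings of domestic securities is +£58 billion.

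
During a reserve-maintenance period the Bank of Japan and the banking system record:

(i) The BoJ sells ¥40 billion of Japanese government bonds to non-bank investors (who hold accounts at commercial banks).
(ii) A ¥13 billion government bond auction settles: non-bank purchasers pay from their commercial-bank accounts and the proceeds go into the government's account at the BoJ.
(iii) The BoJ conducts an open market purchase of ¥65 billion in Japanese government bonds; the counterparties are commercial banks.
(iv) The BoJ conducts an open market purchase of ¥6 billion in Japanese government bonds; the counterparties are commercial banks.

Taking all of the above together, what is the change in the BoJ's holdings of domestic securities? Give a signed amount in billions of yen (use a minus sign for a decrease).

BoJ balance sheet:
  Assets:      Securities +¥31B
  Liabilities: Bank reserves +¥18B, Government deposits +¥13B
So the change in the BoJ's holdings of domestic securities is +¥31 billion.

+¥31 billion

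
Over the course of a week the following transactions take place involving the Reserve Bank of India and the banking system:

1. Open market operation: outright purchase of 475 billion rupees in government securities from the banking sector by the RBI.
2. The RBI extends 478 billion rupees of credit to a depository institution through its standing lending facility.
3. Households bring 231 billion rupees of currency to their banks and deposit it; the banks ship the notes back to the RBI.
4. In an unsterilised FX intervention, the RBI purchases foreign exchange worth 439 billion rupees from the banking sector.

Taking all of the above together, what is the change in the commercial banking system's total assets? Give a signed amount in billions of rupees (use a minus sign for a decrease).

+709 billion

OMO purchase (from banks) 475 billion rupees: just an asset swap on bank balance sheets → 0.
Discount-window loan 478 billion rupees: bank balance sheets expand → +478B.
Currency deposit 231 billion rupees: bank balance sheets expand → +231B.
FX purchase 439 billion rupees: just an asset swap on bank balance sheets → 0.
Net: 0 + 478 + 231 + 0 = +709 billion.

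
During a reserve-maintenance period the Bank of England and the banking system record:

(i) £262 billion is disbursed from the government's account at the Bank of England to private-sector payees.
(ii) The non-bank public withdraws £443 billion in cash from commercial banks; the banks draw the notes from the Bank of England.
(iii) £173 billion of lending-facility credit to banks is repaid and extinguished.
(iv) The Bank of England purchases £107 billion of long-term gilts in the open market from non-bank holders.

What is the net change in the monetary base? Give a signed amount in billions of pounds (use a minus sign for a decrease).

Bank of England balance sheet:
  Assets:      Securities +£107B, Loans to banks −£173B
  Liabilities: Bank reserves −£247B, Currency in circulation +£443B, Government deposits −£262B
Commercial banking system:
  Assets:      Reserves at CB −£247B
  Liabilities: Checkable deposits −£74B, Borrowings from CB −£173B
Monetary base = currency + reserves: +£443B + (−£247B) = +£196 billion.

+£196 billion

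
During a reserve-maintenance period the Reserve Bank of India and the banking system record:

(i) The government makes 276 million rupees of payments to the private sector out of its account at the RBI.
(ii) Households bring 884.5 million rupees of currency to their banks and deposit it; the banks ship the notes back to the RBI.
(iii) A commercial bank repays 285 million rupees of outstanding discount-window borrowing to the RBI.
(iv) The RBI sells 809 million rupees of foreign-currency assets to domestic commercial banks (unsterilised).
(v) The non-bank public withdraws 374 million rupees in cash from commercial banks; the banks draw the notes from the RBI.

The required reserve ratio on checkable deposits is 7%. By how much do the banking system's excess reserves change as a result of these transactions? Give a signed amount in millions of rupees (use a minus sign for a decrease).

-362.555 million

Government spending 276 million rupees: reserves +276M, deposits +276M.
Currency deposit 884.5 million rupees: reserves +884.5M, deposits +884.5M.
Discount-window repayment 285 million rupees: reserves −285M, deposits 0.
FX sale 809 million rupees: reserves −809M, deposits 0.
Currency withdrawal 374 million rupees: reserves −374M, deposits −374M.
Totals: Δreserves = −307.5M, Δdeposits = +786.5M.
Δrequired reserves = 7% × +786.5M = +55.055M.
Δexcess reserves = Δreserves − Δrequired = −307.5M − (+55.055M) = -362.555 million.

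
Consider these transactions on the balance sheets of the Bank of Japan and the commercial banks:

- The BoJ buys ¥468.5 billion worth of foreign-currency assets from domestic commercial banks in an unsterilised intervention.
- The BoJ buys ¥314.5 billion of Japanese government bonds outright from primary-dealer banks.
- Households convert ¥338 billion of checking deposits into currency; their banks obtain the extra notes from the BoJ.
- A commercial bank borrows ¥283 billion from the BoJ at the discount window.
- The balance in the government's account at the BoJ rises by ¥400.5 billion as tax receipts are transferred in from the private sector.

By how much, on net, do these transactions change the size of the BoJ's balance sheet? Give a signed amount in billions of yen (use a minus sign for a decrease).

+¥1066 billion

BoJ balance sheet:
  Assets:      Securities +¥314.5B, Loans to banks +¥283B, Foreign assets +¥468.5B
  Liabilities: Bank reserves +¥327.5B, Currency in circulation +¥338B, Government deposits +¥400.5B
Change in total BoJ assets = +¥1066 billion.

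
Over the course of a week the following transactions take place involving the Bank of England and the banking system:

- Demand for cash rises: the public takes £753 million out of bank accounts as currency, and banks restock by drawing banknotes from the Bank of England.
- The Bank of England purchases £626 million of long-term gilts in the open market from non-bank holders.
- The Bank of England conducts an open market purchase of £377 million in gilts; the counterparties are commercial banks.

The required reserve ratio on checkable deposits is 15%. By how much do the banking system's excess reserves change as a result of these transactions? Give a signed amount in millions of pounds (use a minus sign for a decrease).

Currency withdrawal £753 million: reserves −£753M, deposits −£753M.
Asset purchase (from non-banks) £626 million: reserves +£626M, deposits +£626M.
OMO purchase (from banks) £377 million: reserves +£377M, deposits 0.
Totals: Δreserves = +£250M, Δdeposits = −£127M.
Δrequired reserves = 15% × −£127M = −£19.05M.
Δexcess reserves = Δreserves − Δrequired = +£250M − (−£19.05M) = +£269.05 million.

+£269.05 million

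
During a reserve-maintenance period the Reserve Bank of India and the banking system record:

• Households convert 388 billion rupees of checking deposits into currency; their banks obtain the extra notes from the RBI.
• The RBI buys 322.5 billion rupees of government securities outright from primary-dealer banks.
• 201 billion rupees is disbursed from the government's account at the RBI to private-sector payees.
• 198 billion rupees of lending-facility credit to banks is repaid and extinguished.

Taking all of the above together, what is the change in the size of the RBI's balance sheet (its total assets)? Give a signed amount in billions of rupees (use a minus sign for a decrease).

+124.5 billion

Currency withdrawal 388 billion rupees: only the composition of liabilities changes → 0.
OMO purchase (from banks) 322.5 billion rupees: an RBI asset is acquired → +322.5B.
Government spending 201 billion rupees: only the composition of liabilities changes → 0.
Discount-window repayment 198 billion rupees: an RBI asset is shed → −198B.
Net: 0 + 322.5 + 0 − 198 = +124.5 billion.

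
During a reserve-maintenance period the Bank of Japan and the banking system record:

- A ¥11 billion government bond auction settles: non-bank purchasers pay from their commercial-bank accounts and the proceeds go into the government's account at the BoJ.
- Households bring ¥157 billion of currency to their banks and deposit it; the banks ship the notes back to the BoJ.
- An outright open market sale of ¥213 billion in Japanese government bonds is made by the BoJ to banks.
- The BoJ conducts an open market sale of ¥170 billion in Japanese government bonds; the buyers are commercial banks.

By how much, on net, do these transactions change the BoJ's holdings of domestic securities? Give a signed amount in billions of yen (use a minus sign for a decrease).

Government account inflow ¥11 billion: the BoJ's securities portfolio is untouched → 0.
Currency deposit ¥157 billion: the BoJ's securities portfolio is untouched → 0.
OMO sale (to banks) ¥213 billion: securities removed from the BoJ's portfolio → −¥213B.
OMO sale (to banks) ¥170 billion: securities removed from the BoJ's portfolio → −¥170B.
Net: 0 + 0 − 213 − 170 = -¥383 billion.

-¥383 billion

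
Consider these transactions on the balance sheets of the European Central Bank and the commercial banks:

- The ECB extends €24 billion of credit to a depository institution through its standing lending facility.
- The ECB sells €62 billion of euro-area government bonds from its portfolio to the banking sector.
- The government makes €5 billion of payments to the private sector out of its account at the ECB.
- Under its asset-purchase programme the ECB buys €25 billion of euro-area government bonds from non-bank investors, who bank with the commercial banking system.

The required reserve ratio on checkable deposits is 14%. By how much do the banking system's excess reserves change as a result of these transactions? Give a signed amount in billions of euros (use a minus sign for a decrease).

Discount-window loan €24 billion: reserves +€24B, deposits 0.
OMO sale (to banks) €62 billion: reserves −€62B, deposits 0.
Government spending €5 billion: reserves +€5B, deposits +€5B.
Asset purchase (from non-banks) €25 billion: reserves +€25B, deposits +€25B.
Totals: Δreserves = −€8B, Δdeposits = +€30B.
Δrequired reserves = 14% × +€30B = +€4.2B.
Δexcess reserves = Δreserves − Δrequired = −€8B − (+€4.2B) = -€12.2 billion.

-€12.2 billion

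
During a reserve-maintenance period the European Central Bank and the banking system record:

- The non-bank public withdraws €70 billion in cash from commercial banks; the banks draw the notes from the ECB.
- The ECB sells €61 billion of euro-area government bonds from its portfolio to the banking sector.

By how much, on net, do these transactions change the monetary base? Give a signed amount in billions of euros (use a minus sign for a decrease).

Currency withdrawal €70 billion: just a shift between currency and reserves — both are base money → 0.
OMO sale (to banks) €61 billion: ECB balance sheet contracts → −€61B.
Net: 0 − 61 = -€61 billion.

-€61 billion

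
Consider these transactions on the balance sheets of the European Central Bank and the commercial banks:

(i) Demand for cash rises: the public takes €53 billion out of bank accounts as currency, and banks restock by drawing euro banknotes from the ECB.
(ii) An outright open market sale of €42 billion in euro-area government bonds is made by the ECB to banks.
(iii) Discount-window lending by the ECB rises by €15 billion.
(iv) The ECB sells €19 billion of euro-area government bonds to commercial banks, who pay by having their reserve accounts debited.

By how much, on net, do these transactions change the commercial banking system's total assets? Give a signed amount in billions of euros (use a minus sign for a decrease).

ECB balance sheet:
  Assets:      Securities −€61B, Loans to banks +€15B
  Liabilities: Bank reserves −€99B, Currency in circulation +€53B
Commercial banking system:
  Assets:      Reserves at CB −€99B, Securities +€61B
  Liabilities: Checkable deposits −€53B, Borrowings from CB +€15B
Change in total bank assets = -€38 billion.

-€38 billion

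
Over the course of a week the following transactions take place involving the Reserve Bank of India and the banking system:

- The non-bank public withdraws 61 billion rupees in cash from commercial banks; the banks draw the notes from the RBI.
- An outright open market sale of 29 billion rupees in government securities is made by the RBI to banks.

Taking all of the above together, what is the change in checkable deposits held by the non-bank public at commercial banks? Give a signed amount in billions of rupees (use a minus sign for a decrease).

-61 billion

RBI balance sheet:
  Assets:      Securities −29B
  Liabilities: Bank reserves −90B, Currency in circulation +61B
Commercial banking system:
  Assets:      Reserves at CB −90B, Securities +29B
  Liabilities: Checkable deposits −61B
So the change in checkable deposits held by the non-bank public at commercial banks is -61 billion.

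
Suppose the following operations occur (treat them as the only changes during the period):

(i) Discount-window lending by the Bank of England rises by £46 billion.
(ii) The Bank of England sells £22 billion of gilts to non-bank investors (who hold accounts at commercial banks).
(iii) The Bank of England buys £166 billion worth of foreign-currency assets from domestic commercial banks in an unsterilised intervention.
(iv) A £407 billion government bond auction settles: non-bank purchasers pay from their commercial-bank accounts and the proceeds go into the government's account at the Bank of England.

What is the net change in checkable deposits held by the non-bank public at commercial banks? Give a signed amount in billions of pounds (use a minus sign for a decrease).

Discount-window loan £46 billion: the counterparty is a bank, so public deposits are unchanged → 0.
Asset sale (to non-banks) £22 billion: non-bank counterparties' bank balances fall → −£22B.
FX purchase £166 billion: the counterparty is a bank, so public deposits are unchanged → 0.
Government account inflow £407 billion: non-bank counterparties' bank balances fall → −£407B.
Net: 0 − 22 + 0 − 407 = -£429 billion.

-£429 billion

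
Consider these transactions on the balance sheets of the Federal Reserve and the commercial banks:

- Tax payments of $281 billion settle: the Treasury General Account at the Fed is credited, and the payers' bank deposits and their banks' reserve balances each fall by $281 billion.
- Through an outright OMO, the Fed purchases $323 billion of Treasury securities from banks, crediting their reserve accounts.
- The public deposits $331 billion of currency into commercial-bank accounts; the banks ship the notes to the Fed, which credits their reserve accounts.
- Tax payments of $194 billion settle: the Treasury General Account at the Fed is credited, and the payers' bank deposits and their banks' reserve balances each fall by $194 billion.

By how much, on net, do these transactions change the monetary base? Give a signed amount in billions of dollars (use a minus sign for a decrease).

-$152 billion

Fed balance sheet:
  Assets:      Securities +$323B
  Liabilities: Bank reserves +$179B, Currency in circulation −$331B, Government deposits +$475B
Monetary base = currency + reserves: −$331B + (+$179B) = -$152 billion.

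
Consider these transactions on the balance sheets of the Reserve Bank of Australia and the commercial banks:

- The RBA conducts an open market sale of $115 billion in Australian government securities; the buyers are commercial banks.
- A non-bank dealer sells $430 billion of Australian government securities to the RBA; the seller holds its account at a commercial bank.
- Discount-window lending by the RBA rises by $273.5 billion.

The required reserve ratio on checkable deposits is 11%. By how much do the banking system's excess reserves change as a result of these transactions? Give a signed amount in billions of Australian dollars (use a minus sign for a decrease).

OMO sale (to banks) $115 billion: reserves −$115B, deposits 0.
Asset purchase (from non-banks) $430 billion: reserves +$430B, deposits +$430B.
Discount-window loan $273.5 billion: reserves +$273.5B, deposits 0.
Totals: Δreserves = +$588.5B, Δdeposits = +$430B.
Δrequired reserves = 11% × +$430B = +$47.3B.
Δexcess reserves = Δreserves − Δrequired = +$588.5B − (+$47.3B) = +$541.2 billion.

+$541.2 billion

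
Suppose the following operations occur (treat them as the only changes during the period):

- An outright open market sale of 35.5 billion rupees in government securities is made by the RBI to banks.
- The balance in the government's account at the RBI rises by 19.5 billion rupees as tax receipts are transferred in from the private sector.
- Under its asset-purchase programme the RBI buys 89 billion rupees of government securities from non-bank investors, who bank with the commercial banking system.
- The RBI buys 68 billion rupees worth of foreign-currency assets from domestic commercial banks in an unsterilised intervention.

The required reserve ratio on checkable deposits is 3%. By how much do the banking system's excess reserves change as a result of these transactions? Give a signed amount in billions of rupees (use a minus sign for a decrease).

+99.915 billion

OMO sale (to banks) 35.5 billion rupees: reserves −35.5B, deposits 0.
Government account inflow 19.5 billion rupees: reserves −19.5B, deposits −19.5B.
Asset purchase (from non-banks) 89 billion rupees: reserves +89B, deposits +89B.
FX purchase 68 billion rupees: reserves +68B, deposits 0.
Totals: Δreserves = +102B, Δdeposits = +69.5B.
Δrequired reserves = 3% × +69.5B = +2.085B.
Δexcess reserves = Δreserves − Δrequired = +102B − (+2.085B) = +99.915 billion.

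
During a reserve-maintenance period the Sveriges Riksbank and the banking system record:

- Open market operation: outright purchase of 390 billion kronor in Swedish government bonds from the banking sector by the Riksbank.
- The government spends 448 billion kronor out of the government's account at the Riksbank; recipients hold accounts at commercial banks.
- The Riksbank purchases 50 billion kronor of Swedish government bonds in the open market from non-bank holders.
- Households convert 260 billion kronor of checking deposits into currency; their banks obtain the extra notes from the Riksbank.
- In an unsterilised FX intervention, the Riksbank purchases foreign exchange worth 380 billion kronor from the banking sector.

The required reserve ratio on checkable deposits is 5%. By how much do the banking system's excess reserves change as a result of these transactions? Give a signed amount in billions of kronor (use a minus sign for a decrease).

OMO purchase (from banks) 390 billion kronor: reserves +390B, deposits 0.
Government spending 448 billion kronor: reserves +448B, deposits +448B.
Asset purchase (from non-banks) 50 billion kronor: reserves +50B, deposits +50B.
Currency withdrawal 260 billion kronor: reserves −260B, deposits −260B.
FX purchase 380 billion kronor: reserves +380B, deposits 0.
Totals: Δreserves = +1008B, Δdeposits = +238B.
Δrequired reserves = 5% × +238B = +11.9B.
Δexcess reserves = Δreserves − Δrequired = +1008B − (+11.9B) = +996.1 billion.

+996.1 billion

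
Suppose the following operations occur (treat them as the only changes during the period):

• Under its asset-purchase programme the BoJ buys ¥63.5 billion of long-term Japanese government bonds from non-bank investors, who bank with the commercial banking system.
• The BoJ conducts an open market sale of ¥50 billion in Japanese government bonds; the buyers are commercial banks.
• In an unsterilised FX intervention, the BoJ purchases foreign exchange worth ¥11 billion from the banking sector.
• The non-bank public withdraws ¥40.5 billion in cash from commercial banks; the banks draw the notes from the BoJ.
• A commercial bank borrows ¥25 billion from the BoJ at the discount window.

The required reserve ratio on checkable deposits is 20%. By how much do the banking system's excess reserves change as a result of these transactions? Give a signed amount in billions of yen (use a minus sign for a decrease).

Asset purchase (from non-banks) ¥63.5 billion: reserves +¥63.5B, deposits +¥63.5B.
OMO sale (to banks) ¥50 billion: reserves −¥50B, deposits 0.
FX purchase ¥11 billion: reserves +¥11B, deposits 0.
Currency withdrawal ¥40.5 billion: reserves −¥40.5B, deposits −¥40.5B.
Discount-window loan ¥25 billion: reserves +¥25B, deposits 0.
Totals: Δreserves = +¥9B, Δdeposits = +¥23B.
Δrequired reserves = 20% × +¥23B = +¥4.6B.
Δexcess reserves = Δreserves − Δrequired = +¥9B − (+¥4.6B) = +¥4.4 billion.

+¥4.4 billion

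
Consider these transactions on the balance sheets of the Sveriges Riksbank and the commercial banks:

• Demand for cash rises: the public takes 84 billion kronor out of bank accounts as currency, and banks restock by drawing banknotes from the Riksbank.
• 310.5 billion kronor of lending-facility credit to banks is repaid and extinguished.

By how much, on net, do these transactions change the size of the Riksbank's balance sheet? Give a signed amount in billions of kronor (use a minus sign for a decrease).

Riksbank balance sheet:
  Assets:      Loans to banks −310.5B
  Liabilities: Bank reserves −394.5B, Currency in circulation +84B
Commercial banking system:
  Assets:      Reserves at CB −394.5B
  Liabilities: Checkable deposits −84B, Borrowings from CB −310.5B
Change in total Riksbank assets = -310.5 billion.

-310.5 billion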